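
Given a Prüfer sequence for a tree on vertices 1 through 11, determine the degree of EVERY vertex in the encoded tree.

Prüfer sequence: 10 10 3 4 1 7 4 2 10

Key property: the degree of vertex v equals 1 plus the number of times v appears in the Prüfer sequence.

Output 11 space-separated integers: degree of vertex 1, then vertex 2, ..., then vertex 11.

p_1 = 10: count[10] becomes 1
p_2 = 10: count[10] becomes 2
p_3 = 3: count[3] becomes 1
p_4 = 4: count[4] becomes 1
p_5 = 1: count[1] becomes 1
p_6 = 7: count[7] becomes 1
p_7 = 4: count[4] becomes 2
p_8 = 2: count[2] becomes 1
p_9 = 10: count[10] becomes 3
Degrees (1 + count): deg[1]=1+1=2, deg[2]=1+1=2, deg[3]=1+1=2, deg[4]=1+2=3, deg[5]=1+0=1, deg[6]=1+0=1, deg[7]=1+1=2, deg[8]=1+0=1, deg[9]=1+0=1, deg[10]=1+3=4, deg[11]=1+0=1

Answer: 2 2 2 3 1 1 2 1 1 4 1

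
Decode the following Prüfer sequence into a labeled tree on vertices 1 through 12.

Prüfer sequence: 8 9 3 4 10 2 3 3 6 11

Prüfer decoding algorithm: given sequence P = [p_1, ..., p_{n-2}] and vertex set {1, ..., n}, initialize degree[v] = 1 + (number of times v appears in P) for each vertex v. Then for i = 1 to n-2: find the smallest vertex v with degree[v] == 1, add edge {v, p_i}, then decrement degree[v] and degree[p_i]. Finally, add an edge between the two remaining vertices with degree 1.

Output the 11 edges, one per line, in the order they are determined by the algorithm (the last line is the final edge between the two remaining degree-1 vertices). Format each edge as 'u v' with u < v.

Initial degrees: {1:1, 2:2, 3:4, 4:2, 5:1, 6:2, 7:1, 8:2, 9:2, 10:2, 11:2, 12:1}
Step 1: smallest deg-1 vertex = 1, p_1 = 8. Add edge {1,8}. Now deg[1]=0, deg[8]=1.
Step 2: smallest deg-1 vertex = 5, p_2 = 9. Add edge {5,9}. Now deg[5]=0, deg[9]=1.
Step 3: smallest deg-1 vertex = 7, p_3 = 3. Add edge {3,7}. Now deg[7]=0, deg[3]=3.
Step 4: smallest deg-1 vertex = 8, p_4 = 4. Add edge {4,8}. Now deg[8]=0, deg[4]=1.
Step 5: smallest deg-1 vertex = 4, p_5 = 10. Add edge {4,10}. Now deg[4]=0, deg[10]=1.
Step 6: smallest deg-1 vertex = 9, p_6 = 2. Add edge {2,9}. Now deg[9]=0, deg[2]=1.
Step 7: smallest deg-1 vertex = 2, p_7 = 3. Add edge {2,3}. Now deg[2]=0, deg[3]=2.
Step 8: smallest deg-1 vertex = 10, p_8 = 3. Add edge {3,10}. Now deg[10]=0, deg[3]=1.
Step 9: smallest deg-1 vertex = 3, p_9 = 6. Add edge {3,6}. Now deg[3]=0, deg[6]=1.
Step 10: smallest deg-1 vertex = 6, p_10 = 11. Add edge {6,11}. Now deg[6]=0, deg[11]=1.
Final: two remaining deg-1 vertices are 11, 12. Add edge {11,12}.

Answer: 1 8
5 9
3 7
4 8
4 10
2 9
2 3
3 10
3 6
6 11
11 12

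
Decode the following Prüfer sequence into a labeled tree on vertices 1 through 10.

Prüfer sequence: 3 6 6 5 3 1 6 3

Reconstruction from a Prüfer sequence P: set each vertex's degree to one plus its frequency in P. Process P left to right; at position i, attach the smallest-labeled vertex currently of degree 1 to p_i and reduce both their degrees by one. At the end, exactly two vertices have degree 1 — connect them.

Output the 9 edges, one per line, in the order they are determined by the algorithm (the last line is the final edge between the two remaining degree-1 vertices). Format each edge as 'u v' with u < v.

Answer: 2 3
4 6
6 7
5 8
3 5
1 9
1 6
3 6
3 10

Derivation:
Initial degrees: {1:2, 2:1, 3:4, 4:1, 5:2, 6:4, 7:1, 8:1, 9:1, 10:1}
Step 1: smallest deg-1 vertex = 2, p_1 = 3. Add edge {2,3}. Now deg[2]=0, deg[3]=3.
Step 2: smallest deg-1 vertex = 4, p_2 = 6. Add edge {4,6}. Now deg[4]=0, deg[6]=3.
Step 3: smallest deg-1 vertex = 7, p_3 = 6. Add edge {6,7}. Now deg[7]=0, deg[6]=2.
Step 4: smallest deg-1 vertex = 8, p_4 = 5. Add edge {5,8}. Now deg[8]=0, deg[5]=1.
Step 5: smallest deg-1 vertex = 5, p_5 = 3. Add edge {3,5}. Now deg[5]=0, deg[3]=2.
Step 6: smallest deg-1 vertex = 9, p_6 = 1. Add edge {1,9}. Now deg[9]=0, deg[1]=1.
Step 7: smallest deg-1 vertex = 1, p_7 = 6. Add edge {1,6}. Now deg[1]=0, deg[6]=1.
Step 8: smallest deg-1 vertex = 6, p_8 = 3. Add edge {3,6}. Now deg[6]=0, deg[3]=1.
Final: two remaining deg-1 vertices are 3, 10. Add edge {3,10}.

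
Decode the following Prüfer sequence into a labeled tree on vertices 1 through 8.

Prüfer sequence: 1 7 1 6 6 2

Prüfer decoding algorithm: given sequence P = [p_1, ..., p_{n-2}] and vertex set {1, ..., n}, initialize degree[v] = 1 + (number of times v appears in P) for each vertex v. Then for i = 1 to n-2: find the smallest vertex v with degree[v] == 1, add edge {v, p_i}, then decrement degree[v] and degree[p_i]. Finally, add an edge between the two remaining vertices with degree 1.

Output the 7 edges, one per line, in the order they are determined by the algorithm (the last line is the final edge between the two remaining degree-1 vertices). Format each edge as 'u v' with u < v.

Answer: 1 3
4 7
1 5
1 6
6 7
2 6
2 8

Derivation:
Initial degrees: {1:3, 2:2, 3:1, 4:1, 5:1, 6:3, 7:2, 8:1}
Step 1: smallest deg-1 vertex = 3, p_1 = 1. Add edge {1,3}. Now deg[3]=0, deg[1]=2.
Step 2: smallest deg-1 vertex = 4, p_2 = 7. Add edge {4,7}. Now deg[4]=0, deg[7]=1.
Step 3: smallest deg-1 vertex = 5, p_3 = 1. Add edge {1,5}. Now deg[5]=0, deg[1]=1.
Step 4: smallest deg-1 vertex = 1, p_4 = 6. Add edge {1,6}. Now deg[1]=0, deg[6]=2.
Step 5: smallest deg-1 vertex = 7, p_5 = 6. Add edge {6,7}. Now deg[7]=0, deg[6]=1.
Step 6: smallest deg-1 vertex = 6, p_6 = 2. Add edge {2,6}. Now deg[6]=0, deg[2]=1.
Final: two remaining deg-1 vertices are 2, 8. Add edge {2,8}.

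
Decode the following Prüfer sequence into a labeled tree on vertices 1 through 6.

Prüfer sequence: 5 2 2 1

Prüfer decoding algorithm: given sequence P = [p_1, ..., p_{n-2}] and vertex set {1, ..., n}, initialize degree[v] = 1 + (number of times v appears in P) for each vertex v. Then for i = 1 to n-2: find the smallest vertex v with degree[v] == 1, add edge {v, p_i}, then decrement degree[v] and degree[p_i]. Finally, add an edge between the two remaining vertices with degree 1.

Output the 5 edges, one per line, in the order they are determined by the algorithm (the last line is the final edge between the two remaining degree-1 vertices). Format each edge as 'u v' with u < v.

Answer: 3 5
2 4
2 5
1 2
1 6

Derivation:
Initial degrees: {1:2, 2:3, 3:1, 4:1, 5:2, 6:1}
Step 1: smallest deg-1 vertex = 3, p_1 = 5. Add edge {3,5}. Now deg[3]=0, deg[5]=1.
Step 2: smallest deg-1 vertex = 4, p_2 = 2. Add edge {2,4}. Now deg[4]=0, deg[2]=2.
Step 3: smallest deg-1 vertex = 5, p_3 = 2. Add edge {2,5}. Now deg[5]=0, deg[2]=1.
Step 4: smallest deg-1 vertex = 2, p_4 = 1. Add edge {1,2}. Now deg[2]=0, deg[1]=1.
Final: two remaining deg-1 vertices are 1, 6. Add edge {1,6}.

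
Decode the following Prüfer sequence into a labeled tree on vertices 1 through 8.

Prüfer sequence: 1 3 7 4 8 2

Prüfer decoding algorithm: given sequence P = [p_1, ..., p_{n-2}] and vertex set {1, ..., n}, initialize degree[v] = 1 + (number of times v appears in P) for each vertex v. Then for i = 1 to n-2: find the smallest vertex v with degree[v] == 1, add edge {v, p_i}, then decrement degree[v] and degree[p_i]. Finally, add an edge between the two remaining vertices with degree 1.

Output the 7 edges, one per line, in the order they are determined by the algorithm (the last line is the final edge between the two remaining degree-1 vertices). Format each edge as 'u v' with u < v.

Answer: 1 5
1 3
3 7
4 6
4 8
2 7
2 8

Derivation:
Initial degrees: {1:2, 2:2, 3:2, 4:2, 5:1, 6:1, 7:2, 8:2}
Step 1: smallest deg-1 vertex = 5, p_1 = 1. Add edge {1,5}. Now deg[5]=0, deg[1]=1.
Step 2: smallest deg-1 vertex = 1, p_2 = 3. Add edge {1,3}. Now deg[1]=0, deg[3]=1.
Step 3: smallest deg-1 vertex = 3, p_3 = 7. Add edge {3,7}. Now deg[3]=0, deg[7]=1.
Step 4: smallest deg-1 vertex = 6, p_4 = 4. Add edge {4,6}. Now deg[6]=0, deg[4]=1.
Step 5: smallest deg-1 vertex = 4, p_5 = 8. Add edge {4,8}. Now deg[4]=0, deg[8]=1.
Step 6: smallest deg-1 vertex = 7, p_6 = 2. Add edge {2,7}. Now deg[7]=0, deg[2]=1.
Final: two remaining deg-1 vertices are 2, 8. Add edge {2,8}.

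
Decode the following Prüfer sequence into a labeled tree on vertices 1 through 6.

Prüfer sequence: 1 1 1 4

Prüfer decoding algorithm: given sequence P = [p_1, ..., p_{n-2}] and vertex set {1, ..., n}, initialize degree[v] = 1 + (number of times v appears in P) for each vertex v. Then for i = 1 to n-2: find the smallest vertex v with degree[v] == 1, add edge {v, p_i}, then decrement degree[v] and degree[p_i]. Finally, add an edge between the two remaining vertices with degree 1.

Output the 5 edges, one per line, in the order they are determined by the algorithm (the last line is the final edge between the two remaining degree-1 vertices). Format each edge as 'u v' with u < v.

Initial degrees: {1:4, 2:1, 3:1, 4:2, 5:1, 6:1}
Step 1: smallest deg-1 vertex = 2, p_1 = 1. Add edge {1,2}. Now deg[2]=0, deg[1]=3.
Step 2: smallest deg-1 vertex = 3, p_2 = 1. Add edge {1,3}. Now deg[3]=0, deg[1]=2.
Step 3: smallest deg-1 vertex = 5, p_3 = 1. Add edge {1,5}. Now deg[5]=0, deg[1]=1.
Step 4: smallest deg-1 vertex = 1, p_4 = 4. Add edge {1,4}. Now deg[1]=0, deg[4]=1.
Final: two remaining deg-1 vertices are 4, 6. Add edge {4,6}.

Answer: 1 2
1 3
1 5
1 4
4 6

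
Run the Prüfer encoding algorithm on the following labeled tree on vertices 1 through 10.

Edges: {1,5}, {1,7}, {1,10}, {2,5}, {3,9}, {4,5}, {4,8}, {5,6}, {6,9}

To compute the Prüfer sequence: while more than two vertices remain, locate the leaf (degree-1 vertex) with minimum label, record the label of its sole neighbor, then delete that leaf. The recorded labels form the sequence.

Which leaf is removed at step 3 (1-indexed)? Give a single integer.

Step 1: current leaves = {2,3,7,8,10}. Remove leaf 2 (neighbor: 5).
Step 2: current leaves = {3,7,8,10}. Remove leaf 3 (neighbor: 9).
Step 3: current leaves = {7,8,9,10}. Remove leaf 7 (neighbor: 1).

Answer: 7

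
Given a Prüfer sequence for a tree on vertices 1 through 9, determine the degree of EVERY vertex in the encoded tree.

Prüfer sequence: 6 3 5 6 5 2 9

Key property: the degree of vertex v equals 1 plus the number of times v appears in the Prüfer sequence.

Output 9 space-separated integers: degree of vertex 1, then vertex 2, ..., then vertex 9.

Answer: 1 2 2 1 3 3 1 1 2

Derivation:
p_1 = 6: count[6] becomes 1
p_2 = 3: count[3] becomes 1
p_3 = 5: count[5] becomes 1
p_4 = 6: count[6] becomes 2
p_5 = 5: count[5] becomes 2
p_6 = 2: count[2] becomes 1
p_7 = 9: count[9] becomes 1
Degrees (1 + count): deg[1]=1+0=1, deg[2]=1+1=2, deg[3]=1+1=2, deg[4]=1+0=1, deg[5]=1+2=3, deg[6]=1+2=3, deg[7]=1+0=1, deg[8]=1+0=1, deg[9]=1+1=2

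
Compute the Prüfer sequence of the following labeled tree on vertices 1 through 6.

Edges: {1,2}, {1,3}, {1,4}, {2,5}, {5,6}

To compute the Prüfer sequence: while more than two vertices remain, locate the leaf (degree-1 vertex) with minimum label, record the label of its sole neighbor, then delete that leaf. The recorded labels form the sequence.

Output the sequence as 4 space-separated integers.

Answer: 1 1 2 5

Derivation:
Step 1: leaves = {3,4,6}. Remove smallest leaf 3, emit neighbor 1.
Step 2: leaves = {4,6}. Remove smallest leaf 4, emit neighbor 1.
Step 3: leaves = {1,6}. Remove smallest leaf 1, emit neighbor 2.
Step 4: leaves = {2,6}. Remove smallest leaf 2, emit neighbor 5.
Done: 2 vertices remain (5, 6). Sequence = [1 1 2 5]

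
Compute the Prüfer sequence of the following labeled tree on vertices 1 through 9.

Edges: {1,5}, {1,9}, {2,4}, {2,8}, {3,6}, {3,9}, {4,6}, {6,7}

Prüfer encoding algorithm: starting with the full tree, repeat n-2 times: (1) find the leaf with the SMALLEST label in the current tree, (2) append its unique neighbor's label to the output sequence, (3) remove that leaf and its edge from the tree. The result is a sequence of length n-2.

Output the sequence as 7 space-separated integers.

Answer: 1 9 6 2 4 6 3

Derivation:
Step 1: leaves = {5,7,8}. Remove smallest leaf 5, emit neighbor 1.
Step 2: leaves = {1,7,8}. Remove smallest leaf 1, emit neighbor 9.
Step 3: leaves = {7,8,9}. Remove smallest leaf 7, emit neighbor 6.
Step 4: leaves = {8,9}. Remove smallest leaf 8, emit neighbor 2.
Step 5: leaves = {2,9}. Remove smallest leaf 2, emit neighbor 4.
Step 6: leaves = {4,9}. Remove smallest leaf 4, emit neighbor 6.
Step 7: leaves = {6,9}. Remove smallest leaf 6, emit neighbor 3.
Done: 2 vertices remain (3, 9). Sequence = [1 9 6 2 4 6 3]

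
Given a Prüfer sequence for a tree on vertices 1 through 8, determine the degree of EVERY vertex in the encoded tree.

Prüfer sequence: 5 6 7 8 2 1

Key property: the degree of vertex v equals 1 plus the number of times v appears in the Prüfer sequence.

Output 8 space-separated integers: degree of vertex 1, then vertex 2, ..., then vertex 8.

p_1 = 5: count[5] becomes 1
p_2 = 6: count[6] becomes 1
p_3 = 7: count[7] becomes 1
p_4 = 8: count[8] becomes 1
p_5 = 2: count[2] becomes 1
p_6 = 1: count[1] becomes 1
Degrees (1 + count): deg[1]=1+1=2, deg[2]=1+1=2, deg[3]=1+0=1, deg[4]=1+0=1, deg[5]=1+1=2, deg[6]=1+1=2, deg[7]=1+1=2, deg[8]=1+1=2

Answer: 2 2 1 1 2 2 2 2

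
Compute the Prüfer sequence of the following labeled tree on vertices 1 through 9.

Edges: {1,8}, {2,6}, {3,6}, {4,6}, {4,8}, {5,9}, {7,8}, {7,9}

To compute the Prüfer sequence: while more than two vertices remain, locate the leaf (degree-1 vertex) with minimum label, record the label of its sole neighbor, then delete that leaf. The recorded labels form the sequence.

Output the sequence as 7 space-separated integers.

Answer: 8 6 6 9 4 8 7

Derivation:
Step 1: leaves = {1,2,3,5}. Remove smallest leaf 1, emit neighbor 8.
Step 2: leaves = {2,3,5}. Remove smallest leaf 2, emit neighbor 6.
Step 3: leaves = {3,5}. Remove smallest leaf 3, emit neighbor 6.
Step 4: leaves = {5,6}. Remove smallest leaf 5, emit neighbor 9.
Step 5: leaves = {6,9}. Remove smallest leaf 6, emit neighbor 4.
Step 6: leaves = {4,9}. Remove smallest leaf 4, emit neighbor 8.
Step 7: leaves = {8,9}. Remove smallest leaf 8, emit neighbor 7.
Done: 2 vertices remain (7, 9). Sequence = [8 6 6 9 4 8 7]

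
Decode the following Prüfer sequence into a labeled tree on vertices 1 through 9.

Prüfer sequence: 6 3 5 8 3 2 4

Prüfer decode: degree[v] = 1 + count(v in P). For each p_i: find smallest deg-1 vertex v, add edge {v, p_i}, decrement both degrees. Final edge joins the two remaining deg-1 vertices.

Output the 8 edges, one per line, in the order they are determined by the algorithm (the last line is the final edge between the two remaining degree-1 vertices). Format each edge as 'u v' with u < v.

Initial degrees: {1:1, 2:2, 3:3, 4:2, 5:2, 6:2, 7:1, 8:2, 9:1}
Step 1: smallest deg-1 vertex = 1, p_1 = 6. Add edge {1,6}. Now deg[1]=0, deg[6]=1.
Step 2: smallest deg-1 vertex = 6, p_2 = 3. Add edge {3,6}. Now deg[6]=0, deg[3]=2.
Step 3: smallest deg-1 vertex = 7, p_3 = 5. Add edge {5,7}. Now deg[7]=0, deg[5]=1.
Step 4: smallest deg-1 vertex = 5, p_4 = 8. Add edge {5,8}. Now deg[5]=0, deg[8]=1.
Step 5: smallest deg-1 vertex = 8, p_5 = 3. Add edge {3,8}. Now deg[8]=0, deg[3]=1.
Step 6: smallest deg-1 vertex = 3, p_6 = 2. Add edge {2,3}. Now deg[3]=0, deg[2]=1.
Step 7: smallest deg-1 vertex = 2, p_7 = 4. Add edge {2,4}. Now deg[2]=0, deg[4]=1.
Final: two remaining deg-1 vertices are 4, 9. Add edge {4,9}.

Answer: 1 6
3 6
5 7
5 8
3 8
2 3
2 4
4 9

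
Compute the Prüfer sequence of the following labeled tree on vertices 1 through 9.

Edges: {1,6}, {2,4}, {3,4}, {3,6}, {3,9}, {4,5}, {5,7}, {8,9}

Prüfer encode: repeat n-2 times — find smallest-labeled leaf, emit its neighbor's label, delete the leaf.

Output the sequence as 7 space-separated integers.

Answer: 6 4 3 5 4 3 9

Derivation:
Step 1: leaves = {1,2,7,8}. Remove smallest leaf 1, emit neighbor 6.
Step 2: leaves = {2,6,7,8}. Remove smallest leaf 2, emit neighbor 4.
Step 3: leaves = {6,7,8}. Remove smallest leaf 6, emit neighbor 3.
Step 4: leaves = {7,8}. Remove smallest leaf 7, emit neighbor 5.
Step 5: leaves = {5,8}. Remove smallest leaf 5, emit neighbor 4.
Step 6: leaves = {4,8}. Remove smallest leaf 4, emit neighbor 3.
Step 7: leaves = {3,8}. Remove smallest leaf 3, emit neighbor 9.
Done: 2 vertices remain (8, 9). Sequence = [6 4 3 5 4 3 9]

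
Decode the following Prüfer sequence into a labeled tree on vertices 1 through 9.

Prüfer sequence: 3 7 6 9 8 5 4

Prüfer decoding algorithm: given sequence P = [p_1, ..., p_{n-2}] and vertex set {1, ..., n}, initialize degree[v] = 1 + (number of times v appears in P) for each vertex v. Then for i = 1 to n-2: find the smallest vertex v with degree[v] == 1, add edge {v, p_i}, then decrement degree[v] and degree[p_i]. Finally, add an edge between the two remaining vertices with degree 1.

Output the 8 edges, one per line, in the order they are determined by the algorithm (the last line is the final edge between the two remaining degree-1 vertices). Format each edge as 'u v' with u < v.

Initial degrees: {1:1, 2:1, 3:2, 4:2, 5:2, 6:2, 7:2, 8:2, 9:2}
Step 1: smallest deg-1 vertex = 1, p_1 = 3. Add edge {1,3}. Now deg[1]=0, deg[3]=1.
Step 2: smallest deg-1 vertex = 2, p_2 = 7. Add edge {2,7}. Now deg[2]=0, deg[7]=1.
Step 3: smallest deg-1 vertex = 3, p_3 = 6. Add edge {3,6}. Now deg[3]=0, deg[6]=1.
Step 4: smallest deg-1 vertex = 6, p_4 = 9. Add edge {6,9}. Now deg[6]=0, deg[9]=1.
Step 5: smallest deg-1 vertex = 7, p_5 = 8. Add edge {7,8}. Now deg[7]=0, deg[8]=1.
Step 6: smallest deg-1 vertex = 8, p_6 = 5. Add edge {5,8}. Now deg[8]=0, deg[5]=1.
Step 7: smallest deg-1 vertex = 5, p_7 = 4. Add edge {4,5}. Now deg[5]=0, deg[4]=1.
Final: two remaining deg-1 vertices are 4, 9. Add edge {4,9}.

Answer: 1 3
2 7
3 6
6 9
7 8
5 8
4 5
4 9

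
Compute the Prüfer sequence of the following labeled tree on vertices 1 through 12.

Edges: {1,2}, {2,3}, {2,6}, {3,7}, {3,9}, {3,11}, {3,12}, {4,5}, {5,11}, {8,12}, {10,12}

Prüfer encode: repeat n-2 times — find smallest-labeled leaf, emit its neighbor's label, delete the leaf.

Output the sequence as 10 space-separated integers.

Answer: 2 5 11 2 3 3 12 3 12 3

Derivation:
Step 1: leaves = {1,4,6,7,8,9,10}. Remove smallest leaf 1, emit neighbor 2.
Step 2: leaves = {4,6,7,8,9,10}. Remove smallest leaf 4, emit neighbor 5.
Step 3: leaves = {5,6,7,8,9,10}. Remove smallest leaf 5, emit neighbor 11.
Step 4: leaves = {6,7,8,9,10,11}. Remove smallest leaf 6, emit neighbor 2.
Step 5: leaves = {2,7,8,9,10,11}. Remove smallest leaf 2, emit neighbor 3.
Step 6: leaves = {7,8,9,10,11}. Remove smallest leaf 7, emit neighbor 3.
Step 7: leaves = {8,9,10,11}. Remove smallest leaf 8, emit neighbor 12.
Step 8: leaves = {9,10,11}. Remove smallest leaf 9, emit neighbor 3.
Step 9: leaves = {10,11}. Remove smallest leaf 10, emit neighbor 12.
Step 10: leaves = {11,12}. Remove smallest leaf 11, emit neighbor 3.
Done: 2 vertices remain (3, 12). Sequence = [2 5 11 2 3 3 12 3 12 3]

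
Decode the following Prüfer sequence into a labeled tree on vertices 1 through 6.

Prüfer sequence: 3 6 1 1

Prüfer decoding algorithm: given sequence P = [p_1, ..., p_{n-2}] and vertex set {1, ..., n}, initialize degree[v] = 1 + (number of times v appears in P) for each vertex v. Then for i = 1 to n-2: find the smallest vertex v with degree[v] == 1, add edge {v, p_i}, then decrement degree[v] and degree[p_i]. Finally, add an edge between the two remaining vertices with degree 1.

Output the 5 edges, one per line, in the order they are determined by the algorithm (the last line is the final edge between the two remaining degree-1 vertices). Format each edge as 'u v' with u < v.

Initial degrees: {1:3, 2:1, 3:2, 4:1, 5:1, 6:2}
Step 1: smallest deg-1 vertex = 2, p_1 = 3. Add edge {2,3}. Now deg[2]=0, deg[3]=1.
Step 2: smallest deg-1 vertex = 3, p_2 = 6. Add edge {3,6}. Now deg[3]=0, deg[6]=1.
Step 3: smallest deg-1 vertex = 4, p_3 = 1. Add edge {1,4}. Now deg[4]=0, deg[1]=2.
Step 4: smallest deg-1 vertex = 5, p_4 = 1. Add edge {1,5}. Now deg[5]=0, deg[1]=1.
Final: two remaining deg-1 vertices are 1, 6. Add edge {1,6}.

Answer: 2 3
3 6
1 4
1 5
1 6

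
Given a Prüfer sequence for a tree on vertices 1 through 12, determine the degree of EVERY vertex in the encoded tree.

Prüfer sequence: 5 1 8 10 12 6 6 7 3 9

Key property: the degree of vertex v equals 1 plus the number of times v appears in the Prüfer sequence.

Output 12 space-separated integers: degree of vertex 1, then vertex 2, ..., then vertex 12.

Answer: 2 1 2 1 2 3 2 2 2 2 1 2

Derivation:
p_1 = 5: count[5] becomes 1
p_2 = 1: count[1] becomes 1
p_3 = 8: count[8] becomes 1
p_4 = 10: count[10] becomes 1
p_5 = 12: count[12] becomes 1
p_6 = 6: count[6] becomes 1
p_7 = 6: count[6] becomes 2
p_8 = 7: count[7] becomes 1
p_9 = 3: count[3] becomes 1
p_10 = 9: count[9] becomes 1
Degrees (1 + count): deg[1]=1+1=2, deg[2]=1+0=1, deg[3]=1+1=2, deg[4]=1+0=1, deg[5]=1+1=2, deg[6]=1+2=3, deg[7]=1+1=2, deg[8]=1+1=2, deg[9]=1+1=2, deg[10]=1+1=2, deg[11]=1+0=1, deg[12]=1+1=2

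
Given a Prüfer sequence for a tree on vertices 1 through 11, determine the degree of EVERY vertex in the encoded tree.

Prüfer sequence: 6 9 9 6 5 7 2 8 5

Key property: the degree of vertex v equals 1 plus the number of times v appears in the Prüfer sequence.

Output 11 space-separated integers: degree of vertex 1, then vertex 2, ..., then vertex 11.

Answer: 1 2 1 1 3 3 2 2 3 1 1

Derivation:
p_1 = 6: count[6] becomes 1
p_2 = 9: count[9] becomes 1
p_3 = 9: count[9] becomes 2
p_4 = 6: count[6] becomes 2
p_5 = 5: count[5] becomes 1
p_6 = 7: count[7] becomes 1
p_7 = 2: count[2] becomes 1
p_8 = 8: count[8] becomes 1
p_9 = 5: count[5] becomes 2
Degrees (1 + count): deg[1]=1+0=1, deg[2]=1+1=2, deg[3]=1+0=1, deg[4]=1+0=1, deg[5]=1+2=3, deg[6]=1+2=3, deg[7]=1+1=2, deg[8]=1+1=2, deg[9]=1+2=3, deg[10]=1+0=1, deg[11]=1+0=1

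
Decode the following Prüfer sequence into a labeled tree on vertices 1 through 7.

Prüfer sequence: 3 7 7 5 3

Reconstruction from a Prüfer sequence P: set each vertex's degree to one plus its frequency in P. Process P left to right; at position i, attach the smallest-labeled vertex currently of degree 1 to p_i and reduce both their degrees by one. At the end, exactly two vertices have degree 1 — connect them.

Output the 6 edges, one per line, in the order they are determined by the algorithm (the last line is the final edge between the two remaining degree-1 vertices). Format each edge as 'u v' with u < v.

Initial degrees: {1:1, 2:1, 3:3, 4:1, 5:2, 6:1, 7:3}
Step 1: smallest deg-1 vertex = 1, p_1 = 3. Add edge {1,3}. Now deg[1]=0, deg[3]=2.
Step 2: smallest deg-1 vertex = 2, p_2 = 7. Add edge {2,7}. Now deg[2]=0, deg[7]=2.
Step 3: smallest deg-1 vertex = 4, p_3 = 7. Add edge {4,7}. Now deg[4]=0, deg[7]=1.
Step 4: smallest deg-1 vertex = 6, p_4 = 5. Add edge {5,6}. Now deg[6]=0, deg[5]=1.
Step 5: smallest deg-1 vertex = 5, p_5 = 3. Add edge {3,5}. Now deg[5]=0, deg[3]=1.
Final: two remaining deg-1 vertices are 3, 7. Add edge {3,7}.

Answer: 1 3
2 7
4 7
5 6
3 5
3 7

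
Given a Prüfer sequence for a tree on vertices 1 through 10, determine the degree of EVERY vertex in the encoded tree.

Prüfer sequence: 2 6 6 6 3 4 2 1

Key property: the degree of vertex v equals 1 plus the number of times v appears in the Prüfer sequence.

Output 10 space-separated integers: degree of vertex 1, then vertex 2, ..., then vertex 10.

p_1 = 2: count[2] becomes 1
p_2 = 6: count[6] becomes 1
p_3 = 6: count[6] becomes 2
p_4 = 6: count[6] becomes 3
p_5 = 3: count[3] becomes 1
p_6 = 4: count[4] becomes 1
p_7 = 2: count[2] becomes 2
p_8 = 1: count[1] becomes 1
Degrees (1 + count): deg[1]=1+1=2, deg[2]=1+2=3, deg[3]=1+1=2, deg[4]=1+1=2, deg[5]=1+0=1, deg[6]=1+3=4, deg[7]=1+0=1, deg[8]=1+0=1, deg[9]=1+0=1, deg[10]=1+0=1

Answer: 2 3 2 2 1 4 1 1 1 1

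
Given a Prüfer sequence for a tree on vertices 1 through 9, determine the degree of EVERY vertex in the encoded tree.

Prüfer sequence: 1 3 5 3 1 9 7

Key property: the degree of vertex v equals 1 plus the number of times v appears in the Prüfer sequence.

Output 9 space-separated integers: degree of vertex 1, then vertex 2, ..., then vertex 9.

Answer: 3 1 3 1 2 1 2 1 2

Derivation:
p_1 = 1: count[1] becomes 1
p_2 = 3: count[3] becomes 1
p_3 = 5: count[5] becomes 1
p_4 = 3: count[3] becomes 2
p_5 = 1: count[1] becomes 2
p_6 = 9: count[9] becomes 1
p_7 = 7: count[7] becomes 1
Degrees (1 + count): deg[1]=1+2=3, deg[2]=1+0=1, deg[3]=1+2=3, deg[4]=1+0=1, deg[5]=1+1=2, deg[6]=1+0=1, deg[7]=1+1=2, deg[8]=1+0=1, deg[9]=1+1=2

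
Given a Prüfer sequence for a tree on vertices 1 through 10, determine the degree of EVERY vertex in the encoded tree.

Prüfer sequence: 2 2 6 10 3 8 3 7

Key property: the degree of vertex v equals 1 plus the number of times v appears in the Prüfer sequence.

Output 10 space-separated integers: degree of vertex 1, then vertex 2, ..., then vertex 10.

p_1 = 2: count[2] becomes 1
p_2 = 2: count[2] becomes 2
p_3 = 6: count[6] becomes 1
p_4 = 10: count[10] becomes 1
p_5 = 3: count[3] becomes 1
p_6 = 8: count[8] becomes 1
p_7 = 3: count[3] becomes 2
p_8 = 7: count[7] becomes 1
Degrees (1 + count): deg[1]=1+0=1, deg[2]=1+2=3, deg[3]=1+2=3, deg[4]=1+0=1, deg[5]=1+0=1, deg[6]=1+1=2, deg[7]=1+1=2, deg[8]=1+1=2, deg[9]=1+0=1, deg[10]=1+1=2

Answer: 1 3 3 1 1 2 2 2 1 2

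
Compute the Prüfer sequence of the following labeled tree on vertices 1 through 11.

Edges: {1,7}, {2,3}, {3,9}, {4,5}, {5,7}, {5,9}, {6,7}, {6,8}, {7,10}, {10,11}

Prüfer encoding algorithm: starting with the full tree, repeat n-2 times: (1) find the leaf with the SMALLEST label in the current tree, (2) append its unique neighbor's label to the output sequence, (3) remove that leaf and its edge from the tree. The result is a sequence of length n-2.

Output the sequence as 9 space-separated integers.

Step 1: leaves = {1,2,4,8,11}. Remove smallest leaf 1, emit neighbor 7.
Step 2: leaves = {2,4,8,11}. Remove smallest leaf 2, emit neighbor 3.
Step 3: leaves = {3,4,8,11}. Remove smallest leaf 3, emit neighbor 9.
Step 4: leaves = {4,8,9,11}. Remove smallest leaf 4, emit neighbor 5.
Step 5: leaves = {8,9,11}. Remove smallest leaf 8, emit neighbor 6.
Step 6: leaves = {6,9,11}. Remove smallest leaf 6, emit neighbor 7.
Step 7: leaves = {9,11}. Remove smallest leaf 9, emit neighbor 5.
Step 8: leaves = {5,11}. Remove smallest leaf 5, emit neighbor 7.
Step 9: leaves = {7,11}. Remove smallest leaf 7, emit neighbor 10.
Done: 2 vertices remain (10, 11). Sequence = [7 3 9 5 6 7 5 7 10]

Answer: 7 3 9 5 6 7 5 7 10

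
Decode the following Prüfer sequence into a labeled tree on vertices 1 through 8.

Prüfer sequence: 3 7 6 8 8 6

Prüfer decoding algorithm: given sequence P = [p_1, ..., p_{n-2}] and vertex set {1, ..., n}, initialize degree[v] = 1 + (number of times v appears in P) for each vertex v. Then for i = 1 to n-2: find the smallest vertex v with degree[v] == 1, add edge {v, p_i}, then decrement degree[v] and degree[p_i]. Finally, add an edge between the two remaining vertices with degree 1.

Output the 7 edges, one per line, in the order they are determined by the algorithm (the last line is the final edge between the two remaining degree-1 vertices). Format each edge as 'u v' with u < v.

Answer: 1 3
2 7
3 6
4 8
5 8
6 7
6 8

Derivation:
Initial degrees: {1:1, 2:1, 3:2, 4:1, 5:1, 6:3, 7:2, 8:3}
Step 1: smallest deg-1 vertex = 1, p_1 = 3. Add edge {1,3}. Now deg[1]=0, deg[3]=1.
Step 2: smallest deg-1 vertex = 2, p_2 = 7. Add edge {2,7}. Now deg[2]=0, deg[7]=1.
Step 3: smallest deg-1 vertex = 3, p_3 = 6. Add edge {3,6}. Now deg[3]=0, deg[6]=2.
Step 4: smallest deg-1 vertex = 4, p_4 = 8. Add edge {4,8}. Now deg[4]=0, deg[8]=2.
Step 5: smallest deg-1 vertex = 5, p_5 = 8. Add edge {5,8}. Now deg[5]=0, deg[8]=1.
Step 6: smallest deg-1 vertex = 7, p_6 = 6. Add edge {6,7}. Now deg[7]=0, deg[6]=1.
Final: two remaining deg-1 vertices are 6, 8. Add edge {6,8}.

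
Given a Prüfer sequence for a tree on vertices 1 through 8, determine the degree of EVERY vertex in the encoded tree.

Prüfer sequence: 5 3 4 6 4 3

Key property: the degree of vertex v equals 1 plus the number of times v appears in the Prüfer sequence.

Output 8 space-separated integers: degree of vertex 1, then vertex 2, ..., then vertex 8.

p_1 = 5: count[5] becomes 1
p_2 = 3: count[3] becomes 1
p_3 = 4: count[4] becomes 1
p_4 = 6: count[6] becomes 1
p_5 = 4: count[4] becomes 2
p_6 = 3: count[3] becomes 2
Degrees (1 + count): deg[1]=1+0=1, deg[2]=1+0=1, deg[3]=1+2=3, deg[4]=1+2=3, deg[5]=1+1=2, deg[6]=1+1=2, deg[7]=1+0=1, deg[8]=1+0=1

Answer: 1 1 3 3 2 2 1 1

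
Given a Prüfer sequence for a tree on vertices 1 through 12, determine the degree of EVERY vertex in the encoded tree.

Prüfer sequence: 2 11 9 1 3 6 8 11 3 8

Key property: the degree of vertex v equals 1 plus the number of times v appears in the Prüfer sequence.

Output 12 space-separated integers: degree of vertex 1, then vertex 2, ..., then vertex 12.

Answer: 2 2 3 1 1 2 1 3 2 1 3 1

Derivation:
p_1 = 2: count[2] becomes 1
p_2 = 11: count[11] becomes 1
p_3 = 9: count[9] becomes 1
p_4 = 1: count[1] becomes 1
p_5 = 3: count[3] becomes 1
p_6 = 6: count[6] becomes 1
p_7 = 8: count[8] becomes 1
p_8 = 11: count[11] becomes 2
p_9 = 3: count[3] becomes 2
p_10 = 8: count[8] becomes 2
Degrees (1 + count): deg[1]=1+1=2, deg[2]=1+1=2, deg[3]=1+2=3, deg[4]=1+0=1, deg[5]=1+0=1, deg[6]=1+1=2, deg[7]=1+0=1, deg[8]=1+2=3, deg[9]=1+1=2, deg[10]=1+0=1, deg[11]=1+2=3, deg[12]=1+0=1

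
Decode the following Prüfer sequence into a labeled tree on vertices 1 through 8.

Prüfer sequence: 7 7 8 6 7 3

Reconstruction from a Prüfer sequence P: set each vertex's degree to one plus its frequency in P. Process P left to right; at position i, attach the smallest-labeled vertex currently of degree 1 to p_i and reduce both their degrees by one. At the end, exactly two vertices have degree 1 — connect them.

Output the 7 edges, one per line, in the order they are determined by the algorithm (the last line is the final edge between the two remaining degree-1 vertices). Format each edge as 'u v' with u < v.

Initial degrees: {1:1, 2:1, 3:2, 4:1, 5:1, 6:2, 7:4, 8:2}
Step 1: smallest deg-1 vertex = 1, p_1 = 7. Add edge {1,7}. Now deg[1]=0, deg[7]=3.
Step 2: smallest deg-1 vertex = 2, p_2 = 7. Add edge {2,7}. Now deg[2]=0, deg[7]=2.
Step 3: smallest deg-1 vertex = 4, p_3 = 8. Add edge {4,8}. Now deg[4]=0, deg[8]=1.
Step 4: smallest deg-1 vertex = 5, p_4 = 6. Add edge {5,6}. Now deg[5]=0, deg[6]=1.
Step 5: smallest deg-1 vertex = 6, p_5 = 7. Add edge {6,7}. Now deg[6]=0, deg[7]=1.
Step 6: smallest deg-1 vertex = 7, p_6 = 3. Add edge {3,7}. Now deg[7]=0, deg[3]=1.
Final: two remaining deg-1 vertices are 3, 8. Add edge {3,8}.

Answer: 1 7
2 7
4 8
5 6
6 7
3 7
3 8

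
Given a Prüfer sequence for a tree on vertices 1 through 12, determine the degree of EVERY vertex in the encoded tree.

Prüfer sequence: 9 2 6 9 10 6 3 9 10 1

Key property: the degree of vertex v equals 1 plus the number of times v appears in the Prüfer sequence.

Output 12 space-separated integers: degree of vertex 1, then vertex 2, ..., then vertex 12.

Answer: 2 2 2 1 1 3 1 1 4 3 1 1

Derivation:
p_1 = 9: count[9] becomes 1
p_2 = 2: count[2] becomes 1
p_3 = 6: count[6] becomes 1
p_4 = 9: count[9] becomes 2
p_5 = 10: count[10] becomes 1
p_6 = 6: count[6] becomes 2
p_7 = 3: count[3] becomes 1
p_8 = 9: count[9] becomes 3
p_9 = 10: count[10] becomes 2
p_10 = 1: count[1] becomes 1
Degrees (1 + count): deg[1]=1+1=2, deg[2]=1+1=2, deg[3]=1+1=2, deg[4]=1+0=1, deg[5]=1+0=1, deg[6]=1+2=3, deg[7]=1+0=1, deg[8]=1+0=1, deg[9]=1+3=4, deg[10]=1+2=3, deg[11]=1+0=1, deg[12]=1+0=1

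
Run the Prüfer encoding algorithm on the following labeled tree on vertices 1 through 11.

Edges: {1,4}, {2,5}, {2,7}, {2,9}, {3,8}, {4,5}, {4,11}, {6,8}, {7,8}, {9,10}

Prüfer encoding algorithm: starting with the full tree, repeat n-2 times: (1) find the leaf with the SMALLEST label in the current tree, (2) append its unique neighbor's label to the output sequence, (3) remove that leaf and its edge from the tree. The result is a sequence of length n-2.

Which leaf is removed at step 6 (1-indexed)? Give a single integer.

Answer: 10

Derivation:
Step 1: current leaves = {1,3,6,10,11}. Remove leaf 1 (neighbor: 4).
Step 2: current leaves = {3,6,10,11}. Remove leaf 3 (neighbor: 8).
Step 3: current leaves = {6,10,11}. Remove leaf 6 (neighbor: 8).
Step 4: current leaves = {8,10,11}. Remove leaf 8 (neighbor: 7).
Step 5: current leaves = {7,10,11}. Remove leaf 7 (neighbor: 2).
Step 6: current leaves = {10,11}. Remove leaf 10 (neighbor: 9).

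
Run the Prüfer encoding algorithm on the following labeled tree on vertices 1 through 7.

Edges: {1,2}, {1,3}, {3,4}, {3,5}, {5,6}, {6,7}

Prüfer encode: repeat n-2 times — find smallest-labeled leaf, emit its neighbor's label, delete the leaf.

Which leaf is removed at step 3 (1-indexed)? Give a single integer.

Step 1: current leaves = {2,4,7}. Remove leaf 2 (neighbor: 1).
Step 2: current leaves = {1,4,7}. Remove leaf 1 (neighbor: 3).
Step 3: current leaves = {4,7}. Remove leaf 4 (neighbor: 3).

Answer: 4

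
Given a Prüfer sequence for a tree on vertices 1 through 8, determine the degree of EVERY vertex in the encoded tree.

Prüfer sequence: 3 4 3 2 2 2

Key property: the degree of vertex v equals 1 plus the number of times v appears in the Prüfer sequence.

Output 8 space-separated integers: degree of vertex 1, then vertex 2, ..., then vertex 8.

p_1 = 3: count[3] becomes 1
p_2 = 4: count[4] becomes 1
p_3 = 3: count[3] becomes 2
p_4 = 2: count[2] becomes 1
p_5 = 2: count[2] becomes 2
p_6 = 2: count[2] becomes 3
Degrees (1 + count): deg[1]=1+0=1, deg[2]=1+3=4, deg[3]=1+2=3, deg[4]=1+1=2, deg[5]=1+0=1, deg[6]=1+0=1, deg[7]=1+0=1, deg[8]=1+0=1

Answer: 1 4 3 2 1 1 1 1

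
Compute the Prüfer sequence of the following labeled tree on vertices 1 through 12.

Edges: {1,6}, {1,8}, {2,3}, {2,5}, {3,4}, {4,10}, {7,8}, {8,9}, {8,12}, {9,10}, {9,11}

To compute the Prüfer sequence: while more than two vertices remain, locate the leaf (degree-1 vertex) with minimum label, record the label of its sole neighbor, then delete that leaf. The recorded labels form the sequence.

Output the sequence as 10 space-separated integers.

Answer: 2 3 4 10 1 8 8 9 9 8

Derivation:
Step 1: leaves = {5,6,7,11,12}. Remove smallest leaf 5, emit neighbor 2.
Step 2: leaves = {2,6,7,11,12}. Remove smallest leaf 2, emit neighbor 3.
Step 3: leaves = {3,6,7,11,12}. Remove smallest leaf 3, emit neighbor 4.
Step 4: leaves = {4,6,7,11,12}. Remove smallest leaf 4, emit neighbor 10.
Step 5: leaves = {6,7,10,11,12}. Remove smallest leaf 6, emit neighbor 1.
Step 6: leaves = {1,7,10,11,12}. Remove smallest leaf 1, emit neighbor 8.
Step 7: leaves = {7,10,11,12}. Remove smallest leaf 7, emit neighbor 8.
Step 8: leaves = {10,11,12}. Remove smallest leaf 10, emit neighbor 9.
Step 9: leaves = {11,12}. Remove smallest leaf 11, emit neighbor 9.
Step 10: leaves = {9,12}. Remove smallest leaf 9, emit neighbor 8.
Done: 2 vertices remain (8, 12). Sequence = [2 3 4 10 1 8 8 9 9 8]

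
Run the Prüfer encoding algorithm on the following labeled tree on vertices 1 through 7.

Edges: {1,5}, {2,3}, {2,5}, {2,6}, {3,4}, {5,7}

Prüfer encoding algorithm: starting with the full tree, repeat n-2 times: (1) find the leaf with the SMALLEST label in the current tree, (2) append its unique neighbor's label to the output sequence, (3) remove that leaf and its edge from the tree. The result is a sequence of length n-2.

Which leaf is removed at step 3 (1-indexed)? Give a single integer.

Step 1: current leaves = {1,4,6,7}. Remove leaf 1 (neighbor: 5).
Step 2: current leaves = {4,6,7}. Remove leaf 4 (neighbor: 3).
Step 3: current leaves = {3,6,7}. Remove leaf 3 (neighbor: 2).

Answer: 3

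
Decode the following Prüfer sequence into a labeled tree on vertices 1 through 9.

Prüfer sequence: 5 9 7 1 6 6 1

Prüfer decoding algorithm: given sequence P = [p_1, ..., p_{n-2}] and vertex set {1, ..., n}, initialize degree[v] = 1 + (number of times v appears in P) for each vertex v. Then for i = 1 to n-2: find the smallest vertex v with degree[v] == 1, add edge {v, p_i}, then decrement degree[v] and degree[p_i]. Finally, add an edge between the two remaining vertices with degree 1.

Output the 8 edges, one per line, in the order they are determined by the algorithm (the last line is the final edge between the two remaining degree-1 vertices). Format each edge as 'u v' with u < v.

Answer: 2 5
3 9
4 7
1 5
6 7
6 8
1 6
1 9

Derivation:
Initial degrees: {1:3, 2:1, 3:1, 4:1, 5:2, 6:3, 7:2, 8:1, 9:2}
Step 1: smallest deg-1 vertex = 2, p_1 = 5. Add edge {2,5}. Now deg[2]=0, deg[5]=1.
Step 2: smallest deg-1 vertex = 3, p_2 = 9. Add edge {3,9}. Now deg[3]=0, deg[9]=1.
Step 3: smallest deg-1 vertex = 4, p_3 = 7. Add edge {4,7}. Now deg[4]=0, deg[7]=1.
Step 4: smallest deg-1 vertex = 5, p_4 = 1. Add edge {1,5}. Now deg[5]=0, deg[1]=2.
Step 5: smallest deg-1 vertex = 7, p_5 = 6. Add edge {6,7}. Now deg[7]=0, deg[6]=2.
Step 6: smallest deg-1 vertex = 8, p_6 = 6. Add edge {6,8}. Now deg[8]=0, deg[6]=1.
Step 7: smallest deg-1 vertex = 6, p_7 = 1. Add edge {1,6}. Now deg[6]=0, deg[1]=1.
Final: two remaining deg-1 vertices are 1, 9. Add edge {1,9}.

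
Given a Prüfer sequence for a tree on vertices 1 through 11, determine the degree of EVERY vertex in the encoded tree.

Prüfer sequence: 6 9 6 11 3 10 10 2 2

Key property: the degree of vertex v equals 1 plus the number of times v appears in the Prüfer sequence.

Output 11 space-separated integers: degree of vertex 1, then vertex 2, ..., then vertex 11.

p_1 = 6: count[6] becomes 1
p_2 = 9: count[9] becomes 1
p_3 = 6: count[6] becomes 2
p_4 = 11: count[11] becomes 1
p_5 = 3: count[3] becomes 1
p_6 = 10: count[10] becomes 1
p_7 = 10: count[10] becomes 2
p_8 = 2: count[2] becomes 1
p_9 = 2: count[2] becomes 2
Degrees (1 + count): deg[1]=1+0=1, deg[2]=1+2=3, deg[3]=1+1=2, deg[4]=1+0=1, deg[5]=1+0=1, deg[6]=1+2=3, deg[7]=1+0=1, deg[8]=1+0=1, deg[9]=1+1=2, deg[10]=1+2=3, deg[11]=1+1=2

Answer: 1 3 2 1 1 3 1 1 2 3 2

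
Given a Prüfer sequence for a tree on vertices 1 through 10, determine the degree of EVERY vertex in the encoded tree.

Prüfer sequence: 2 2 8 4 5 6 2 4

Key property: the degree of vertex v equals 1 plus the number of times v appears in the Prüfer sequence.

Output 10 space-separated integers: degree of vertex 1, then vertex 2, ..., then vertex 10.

Answer: 1 4 1 3 2 2 1 2 1 1

Derivation:
p_1 = 2: count[2] becomes 1
p_2 = 2: count[2] becomes 2
p_3 = 8: count[8] becomes 1
p_4 = 4: count[4] becomes 1
p_5 = 5: count[5] becomes 1
p_6 = 6: count[6] becomes 1
p_7 = 2: count[2] becomes 3
p_8 = 4: count[4] becomes 2
Degrees (1 + count): deg[1]=1+0=1, deg[2]=1+3=4, deg[3]=1+0=1, deg[4]=1+2=3, deg[5]=1+1=2, deg[6]=1+1=2, deg[7]=1+0=1, deg[8]=1+1=2, deg[9]=1+0=1, deg[10]=1+0=1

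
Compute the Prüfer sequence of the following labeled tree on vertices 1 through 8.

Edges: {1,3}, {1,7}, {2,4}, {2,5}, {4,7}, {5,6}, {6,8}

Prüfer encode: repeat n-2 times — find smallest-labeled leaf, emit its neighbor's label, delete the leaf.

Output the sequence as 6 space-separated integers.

Step 1: leaves = {3,8}. Remove smallest leaf 3, emit neighbor 1.
Step 2: leaves = {1,8}. Remove smallest leaf 1, emit neighbor 7.
Step 3: leaves = {7,8}. Remove smallest leaf 7, emit neighbor 4.
Step 4: leaves = {4,8}. Remove smallest leaf 4, emit neighbor 2.
Step 5: leaves = {2,8}. Remove smallest leaf 2, emit neighbor 5.
Step 6: leaves = {5,8}. Remove smallest leaf 5, emit neighbor 6.
Done: 2 vertices remain (6, 8). Sequence = [1 7 4 2 5 6]

Answer: 1 7 4 2 5 6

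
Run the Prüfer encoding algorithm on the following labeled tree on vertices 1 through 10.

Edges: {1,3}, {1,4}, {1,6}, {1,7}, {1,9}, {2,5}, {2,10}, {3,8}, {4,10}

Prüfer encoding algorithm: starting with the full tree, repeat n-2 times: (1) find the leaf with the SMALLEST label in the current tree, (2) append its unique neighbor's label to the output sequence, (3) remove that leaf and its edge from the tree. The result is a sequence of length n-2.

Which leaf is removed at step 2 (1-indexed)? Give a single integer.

Step 1: current leaves = {5,6,7,8,9}. Remove leaf 5 (neighbor: 2).
Step 2: current leaves = {2,6,7,8,9}. Remove leaf 2 (neighbor: 10).

Answer: 2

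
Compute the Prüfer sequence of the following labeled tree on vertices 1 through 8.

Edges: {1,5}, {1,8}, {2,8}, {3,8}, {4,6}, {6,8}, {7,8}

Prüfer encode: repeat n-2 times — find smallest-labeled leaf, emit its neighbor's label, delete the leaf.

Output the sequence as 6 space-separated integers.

Answer: 8 8 6 1 8 8

Derivation:
Step 1: leaves = {2,3,4,5,7}. Remove smallest leaf 2, emit neighbor 8.
Step 2: leaves = {3,4,5,7}. Remove smallest leaf 3, emit neighbor 8.
Step 3: leaves = {4,5,7}. Remove smallest leaf 4, emit neighbor 6.
Step 4: leaves = {5,6,7}. Remove smallest leaf 5, emit neighbor 1.
Step 5: leaves = {1,6,7}. Remove smallest leaf 1, emit neighbor 8.
Step 6: leaves = {6,7}. Remove smallest leaf 6, emit neighbor 8.
Done: 2 vertices remain (7, 8). Sequence = [8 8 6 1 8 8]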